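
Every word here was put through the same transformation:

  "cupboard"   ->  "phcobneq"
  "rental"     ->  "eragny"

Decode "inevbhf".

Compare letters: c→p is +13, u→h is +13, p→c is +13 — a constant shift. It's a constant shift of +13 (ROT13).
Reversing it on inevbhf: i−13=v, n−13=a, e−13=r, v−13=i, b−13=o, h−13=u, f−13=s.

various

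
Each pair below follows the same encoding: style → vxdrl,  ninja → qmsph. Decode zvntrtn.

Each letter shifts forward by (position + 3), i.e. 3, 4, 5, … — the shift grows by one for each successive letter.
Decoding zvntrtn: z−3=w, v−4=r, n−5=i, t−6=n, r−7=k, t−8=l, n−9=e.

wrinkle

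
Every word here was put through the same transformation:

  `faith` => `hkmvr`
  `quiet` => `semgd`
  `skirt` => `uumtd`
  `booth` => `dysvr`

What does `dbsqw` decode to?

broom

A repeating key of period 3 is used — shifts +2, +10, +4 over and over.
Reversing it on dbsqw: d−2=b, b−10=r, s−4=o, q−2=o, w−10=m.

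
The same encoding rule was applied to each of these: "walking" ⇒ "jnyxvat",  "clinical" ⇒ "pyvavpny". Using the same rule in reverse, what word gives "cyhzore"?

Every letter moves 13 places later in the alphabet, wrapping around z→a.
Undoing it on cyhzore: c−13=p, y−13=l, h−13=u, z−13=m, o−13=b, r−13=e, e−13=r.

plumber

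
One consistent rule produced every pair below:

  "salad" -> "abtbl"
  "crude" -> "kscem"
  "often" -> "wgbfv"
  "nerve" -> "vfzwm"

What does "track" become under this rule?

Shifts by position in salad: pos 0: s→a (+8), pos 1: a→b (+1), pos 2: l→t (+8), pos 3: a→b (+1) — repeating every 2. The shifts repeat in a cycle of length 2: positions 0,1,… shift by +8, +1, then the pattern repeats.
On track: t+8=b, r+1=s, a+8=i, c+1=d, k+8=s.

bsids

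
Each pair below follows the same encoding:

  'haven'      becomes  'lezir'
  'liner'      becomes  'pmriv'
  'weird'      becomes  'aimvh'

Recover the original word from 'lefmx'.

Compare letters: h→l is +4, a→e is +4, v→z is +4 — a constant shift. Each letter is shifted forward by 4 in the alphabet (a Caesar shift of +4).
Reversing it on lefmx: l−4=h, e−4=a, f−4=b, m−4=i, x−4=t.

habit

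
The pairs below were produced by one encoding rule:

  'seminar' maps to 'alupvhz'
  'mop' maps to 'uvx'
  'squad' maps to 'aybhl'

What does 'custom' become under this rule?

kbabvu

The shift depends on letter class: consonant s→a is +8, but vowel e→l is +7. Vowels shift forward by 7 and consonants shift forward by 8.
Applying it to custom: c(cons)+8=k, u(vowel)+7=b, s(cons)+8=a, t(cons)+8=b, o(vowel)+7=v, m(cons)+8=u.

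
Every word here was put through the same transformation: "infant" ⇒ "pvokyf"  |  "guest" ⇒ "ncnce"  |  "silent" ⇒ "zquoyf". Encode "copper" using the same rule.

Each letter shifts forward by (position + 7), i.e. 7, 8, 9, … — the shift grows by one for each successive letter.
Applying it to copper: c+7=j, o+8=w, p+9=y, p+10=z, e+11=p, r+12=d.

jwyzpd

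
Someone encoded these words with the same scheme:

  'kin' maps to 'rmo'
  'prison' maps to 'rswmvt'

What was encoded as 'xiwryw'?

sunset

The output letters match the input read backwards, each shifted +4: kin reversed is nik. Two steps: reverse the string, then apply a Caesar shift of +4.
Decoding xiwryw: shift back: x−4=t, i−4=e, w−4=s, r−4=n, y−4=u, w−4=s → tesnus; then reverse → sunset.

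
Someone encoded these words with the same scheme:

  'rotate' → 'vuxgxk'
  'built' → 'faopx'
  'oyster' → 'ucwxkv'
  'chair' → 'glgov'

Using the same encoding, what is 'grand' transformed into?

kvgrh

Two shifts are in play — +6 for a/e/i/o/u, +4 for every other letter.
On grand: g(cons)+4=k, r(cons)+4=v, a(vowel)+6=g, n(cons)+4=r, d(cons)+4=h.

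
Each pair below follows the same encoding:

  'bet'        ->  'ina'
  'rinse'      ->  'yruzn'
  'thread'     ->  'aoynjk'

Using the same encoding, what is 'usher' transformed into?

The shift depends on letter class: consonant b→i is +7, but vowel e→n is +9. Vowels shift forward by 9 and consonants shift forward by 7.
For usher: u(vowel)+9=d, s(cons)+7=z, h(cons)+7=o, e(vowel)+9=n, r(cons)+7=y.

dzony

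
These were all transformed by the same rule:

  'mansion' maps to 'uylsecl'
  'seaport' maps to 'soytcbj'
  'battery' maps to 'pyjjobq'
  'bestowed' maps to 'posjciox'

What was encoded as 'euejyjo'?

This is an affine cipher: with a=0,…,z=25, each position x becomes (17x+24) mod 26.
Reversing it on euejyjo: e(4)→23·(4−24)≡8=i; u(20)→23·(20−24)≡12=m; e(4)→23·(4−24)≡8=i; j(9)→23·(9−24)≡19=t; y(24)→23·(24−24)≡0=a; j(9)→23·(9−24)≡19=t; o(14)→23·(14−24)≡4=e (all mod 26).

imitate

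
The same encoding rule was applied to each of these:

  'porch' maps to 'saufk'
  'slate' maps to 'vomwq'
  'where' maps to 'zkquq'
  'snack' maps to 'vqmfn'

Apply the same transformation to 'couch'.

fagfk

The rule splits by letter class: vowels +12, consonants +3.
For couch: c(cons)+3=f, o(vowel)+12=a, u(vowel)+12=g, c(cons)+3=f, h(cons)+3=k.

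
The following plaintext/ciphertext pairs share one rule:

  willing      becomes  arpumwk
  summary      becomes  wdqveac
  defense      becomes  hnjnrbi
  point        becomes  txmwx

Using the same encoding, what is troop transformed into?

Shifts by position in willing: pos 0: w→a (+4), pos 1: i→r (+9), pos 2: l→p (+4), pos 3: l→u (+9) — repeating every 2. The shifts repeat in a cycle of length 2: positions 0,1,… shift by +4, +9, then the pattern repeats.
Applying it to troop: t+4=x, r+9=a, o+4=s, o+9=x, p+4=t.

xasxt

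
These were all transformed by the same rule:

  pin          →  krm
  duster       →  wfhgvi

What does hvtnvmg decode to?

Each pair mirrors across the alphabet (p↔k, i↔r, n↔m): positions sum to 25. This is the alphabet-reversal cipher (Atbash): a becomes z, b becomes y, etc.
Decoding hvtnvmg: h↔s, v↔e, t↔g, n↔m, v↔e, m↔n, g↔t.

segment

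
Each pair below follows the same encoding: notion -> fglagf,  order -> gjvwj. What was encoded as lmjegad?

This is a Caesar cipher with shift 18.
Undoing it on lmjegad: l−18=t, m−18=u, j−18=r, e−18=m, g−18=o, a−18=i, d−18=l.

turmoil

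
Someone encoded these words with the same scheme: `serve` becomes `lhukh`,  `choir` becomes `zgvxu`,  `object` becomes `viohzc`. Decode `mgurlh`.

Each letter's alphabet position (a=0..z=25) is mapped through 17·x+17 mod 26 — an affine cipher.
Decoding mgurlh: m(12)→23·(12−17)≡15=p; g(6)→23·(6−17)≡7=h; u(20)→23·(20−17)≡17=r; r(17)→23·(17−17)≡0=a; l(11)→23·(11−17)≡18=s; h(7)→23·(7−17)≡4=e (all mod 26).

phrase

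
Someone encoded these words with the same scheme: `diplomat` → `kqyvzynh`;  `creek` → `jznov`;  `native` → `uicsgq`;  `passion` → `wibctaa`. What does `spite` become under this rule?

In diplomat: d→k is +7, i→q is +8, p→y is +9, l→v is +10 — the shift increases by 1 each position. Each letter shifts forward by (position + 7), i.e. 7, 8, 9, … — the shift grows by one for each successive letter.
Applying it to spite: s+7=z, p+8=x, i+9=r, t+10=d, e+11=p.

zxrdp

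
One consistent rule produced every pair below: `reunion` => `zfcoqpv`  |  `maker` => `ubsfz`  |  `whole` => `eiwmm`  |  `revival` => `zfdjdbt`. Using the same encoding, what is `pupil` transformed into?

Shifts by position in reunion: pos 0: r→z (+8), pos 1: e→f (+1), pos 2: u→c (+8), pos 3: n→o (+1) — repeating every 2. The shifts repeat in a cycle of length 2: positions 0,1,… shift by +8, +1, then the pattern repeats.
On pupil: p+8=x, u+1=v, p+8=x, i+1=j, l+8=t.

xvxjt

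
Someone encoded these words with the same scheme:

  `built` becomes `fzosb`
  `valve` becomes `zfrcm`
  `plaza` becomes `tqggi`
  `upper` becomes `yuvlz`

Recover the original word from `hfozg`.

daisy

Letter i (0-indexed) is shifted by i+4, so successive shifts are 4, 5, 6, ….
Decoding hfozg: h−4=d, f−5=a, o−6=i, z−7=s, g−8=y.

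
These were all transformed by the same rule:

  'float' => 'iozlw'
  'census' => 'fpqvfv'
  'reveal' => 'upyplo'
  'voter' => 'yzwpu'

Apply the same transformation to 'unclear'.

The shift depends on letter class: consonant f→i is +3, but vowel o→z is +11. Vowels shift forward by 11 and consonants shift forward by 3.
Applying it to unclear: u(vowel)+11=f, n(cons)+3=q, c(cons)+3=f, l(cons)+3=o, e(vowel)+11=p, a(vowel)+11=l, r(cons)+3=u.

fqfoplu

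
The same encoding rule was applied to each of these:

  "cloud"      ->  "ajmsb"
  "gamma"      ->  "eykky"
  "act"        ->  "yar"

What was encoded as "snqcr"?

Compare letters: c→a is +24, l→j is +24, o→m is +24 — a constant shift. This is a Caesar cipher with shift 24.
Decoding snqcr: s−24=u, n−24=p, q−24=s, c−24=e, r−24=t.

upset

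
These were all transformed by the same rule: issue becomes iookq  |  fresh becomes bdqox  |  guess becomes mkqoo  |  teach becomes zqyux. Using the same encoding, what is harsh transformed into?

xydox

Treating letters as 0–25, the rule is x ↦ 11x + 24 (mod 26).
For harsh: h(7)→11·7+24≡23=x; a(0)→11·0+24≡24=y; r(17)→11·17+24≡3=d; s(18)→11·18+24≡14=o; h(7)→11·7+24≡23=x (all mod 26).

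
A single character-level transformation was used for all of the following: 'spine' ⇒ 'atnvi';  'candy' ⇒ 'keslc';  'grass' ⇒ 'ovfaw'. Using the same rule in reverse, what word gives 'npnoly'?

It's a Vigenère-style cipher with numeric key [8,4,5]: position i shifts by key[i mod 3].
Decoding npnoly: n−8=f, p−4=l, n−5=i, o−8=g, l−4=h, y−5=t.

flight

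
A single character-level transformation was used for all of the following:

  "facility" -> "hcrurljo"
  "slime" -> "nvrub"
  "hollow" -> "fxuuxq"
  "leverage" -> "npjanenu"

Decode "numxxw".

noodle

The output letters match the input read backwards, each shifted +9: facility reversed is ytilicaf. The word is reversed, then every letter is shifted forward by 9.
Undoing it on numxxw: shift back: n−9=e, u−9=l, m−9=d, x−9=o, x−9=o, w−9=n → eldoon; then reverse → noodle.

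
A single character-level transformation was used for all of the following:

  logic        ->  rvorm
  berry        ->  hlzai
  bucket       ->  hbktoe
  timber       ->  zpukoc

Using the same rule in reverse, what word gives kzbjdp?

estate

In logic: l→r is +6, o→v is +7, g→o is +8, i→r is +9 — the shift increases by 1 each position. Letter i (0-indexed) is shifted by i+6, so successive shifts are 6, 7, 8, ….
Undoing it on kzbjdp: k−6=e, z−7=s, b−8=t, j−9=a, d−10=t, p−11=e.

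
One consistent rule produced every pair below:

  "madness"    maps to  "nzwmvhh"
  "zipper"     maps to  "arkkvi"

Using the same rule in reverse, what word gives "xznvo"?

camel

Each pair mirrors across the alphabet (m↔n, a↔z, d↔w): positions sum to 25. Each letter is replaced by its mirror in the alphabet: a↔z, b↔y, c↔x, and so on (the Atbash cipher).
Undoing it on xznvo: x↔c, z↔a, n↔m, v↔e, o↔l.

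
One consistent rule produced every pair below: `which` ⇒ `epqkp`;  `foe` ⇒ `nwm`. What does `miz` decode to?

Compare letters: w→e is +8, h→p is +8, i→q is +8 — a constant shift. Each letter is shifted forward by 8 in the alphabet (a Caesar shift of +8).
Undoing it on miz: m−8=e, i−8=a, z−8=r.

ear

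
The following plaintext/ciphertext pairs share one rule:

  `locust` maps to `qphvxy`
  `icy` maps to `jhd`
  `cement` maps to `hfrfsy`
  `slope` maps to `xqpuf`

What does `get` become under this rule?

lfy

The rule splits by letter class: vowels +1, consonants +5.
For get: g(cons)+5=l, e(vowel)+1=f, t(cons)+5=y.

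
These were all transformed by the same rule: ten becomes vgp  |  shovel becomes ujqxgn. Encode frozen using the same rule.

htqbgp

Compare letters: t→v is +2, e→g is +2, n→p is +2 — a constant shift. Every letter moves 2 places later in the alphabet, wrapping around z→a.
For frozen: f+2=h, r+2=t, o+2=q, z+2=b, e+2=g, n+2=p.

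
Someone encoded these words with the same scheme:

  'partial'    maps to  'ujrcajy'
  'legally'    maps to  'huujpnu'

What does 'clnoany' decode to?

perfect

Two steps: reverse the string, then apply a Caesar shift of +9.
Undoing it on clnoany: shift back: c−9=t, l−9=c, n−9=e, o−9=f, a−9=r, n−9=e, y−9=p → tcefrep; then reverse → perfect.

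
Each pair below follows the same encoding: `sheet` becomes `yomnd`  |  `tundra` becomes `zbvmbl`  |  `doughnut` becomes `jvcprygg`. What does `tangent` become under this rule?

zhvpoyf

In sheet: s→y is +6, h→o is +7, e→m is +8, e→n is +9 — the shift increases by 1 each position. Each letter shifts forward by (position + 6), i.e. 6, 7, 8, … — the shift grows by one for each successive letter.
Applying it to tangent: t+6=z, a+7=h, n+8=v, g+9=p, e+10=o, n+11=y, t+12=f.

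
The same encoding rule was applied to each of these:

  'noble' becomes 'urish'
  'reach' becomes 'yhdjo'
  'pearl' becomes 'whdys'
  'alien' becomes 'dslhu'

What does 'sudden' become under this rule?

The shift depends on letter class: consonant n→u is +7, but vowel o→r is +3. The rule splits by letter class: vowels +3, consonants +7.
Applying it to sudden: s(cons)+7=z, u(vowel)+3=x, d(cons)+7=k, d(cons)+7=k, e(vowel)+3=h, n(cons)+7=u.

zxkkhu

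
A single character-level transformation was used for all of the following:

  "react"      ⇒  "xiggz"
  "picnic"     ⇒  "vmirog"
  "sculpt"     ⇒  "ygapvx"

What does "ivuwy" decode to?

Shifts by position in react: pos 0: r→x (+6), pos 1: e→i (+4), pos 2: a→g (+6), pos 3: c→g (+4) — repeating every 2. A repeating key of period 2 is used — shifts +6, +4 over and over.
Decoding ivuwy: i−6=c, v−4=r, u−6=o, w−4=s, y−6=s.

cross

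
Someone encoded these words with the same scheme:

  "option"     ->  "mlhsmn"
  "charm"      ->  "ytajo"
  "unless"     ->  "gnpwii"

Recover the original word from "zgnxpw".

bundle

o(14)→m(12) and p(15)→l(11) fit y≡25x+0 (mod 26); the inverse of 25 mod 26 is 25. This is an affine cipher: with a=0,…,z=25, each position x becomes (25x+0) mod 26.
Undoing it on zgnxpw: z(25)→25·(25−0)≡1=b; g(6)→25·(6−0)≡20=u; n(13)→25·(13−0)≡13=n; x(23)→25·(23−0)≡3=d; p(15)→25·(15−0)≡11=l; w(22)→25·(22−0)≡4=e (all mod 26).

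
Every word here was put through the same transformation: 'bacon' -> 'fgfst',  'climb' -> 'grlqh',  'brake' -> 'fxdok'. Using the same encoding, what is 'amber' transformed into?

eseix

Shifts by position in bacon: pos 0: b→f (+4), pos 1: a→g (+6), pos 2: c→f (+3), pos 3: o→s (+4), pos 4: n→t (+6) — repeating every 3. It's a Vigenère-style cipher with numeric key [4,6,3]: position i shifts by key[i mod 3].
On amber: a+4=e, m+6=s, b+3=e, e+4=i, r+6=x.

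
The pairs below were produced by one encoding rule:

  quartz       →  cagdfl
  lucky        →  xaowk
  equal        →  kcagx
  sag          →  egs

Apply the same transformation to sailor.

The shift depends on letter class: consonant q→c is +12, but vowel u→a is +6. The rule splits by letter class: vowels +6, consonants +12.
Applying it to sailor: s(cons)+12=e, a(vowel)+6=g, i(vowel)+6=o, l(cons)+12=x, o(vowel)+6=u, r(cons)+12=d.

egoxud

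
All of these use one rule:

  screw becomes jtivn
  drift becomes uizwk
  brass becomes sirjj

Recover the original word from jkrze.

stain

Compare letters: s→j is +17, c→t is +17, r→i is +17 — a constant shift. Each letter is shifted forward by 17 in the alphabet (a Caesar shift of +17).
Decoding jkrze: j−17=s, k−17=t, r−17=a, z−17=i, e−17=n.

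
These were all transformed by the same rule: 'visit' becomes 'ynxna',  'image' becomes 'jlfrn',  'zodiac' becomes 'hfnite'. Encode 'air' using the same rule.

wnf

Read the word backwards and shift each letter +5.
For air: reverse → ria; then shift: r+5=w, i+5=n, a+5=f.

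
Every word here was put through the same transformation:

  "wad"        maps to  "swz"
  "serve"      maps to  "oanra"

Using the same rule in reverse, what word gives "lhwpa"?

It's a constant shift of +22 (ROT22).
Decoding lhwpa: l−22=p, h−22=l, w−22=a, p−22=t, a−22=e.

plate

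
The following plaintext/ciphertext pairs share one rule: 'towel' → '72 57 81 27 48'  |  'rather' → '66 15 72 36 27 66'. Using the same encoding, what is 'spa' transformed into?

69 60 15

t(#20)→72 and o(#15)→57: differences scale by 3, so n = 3·pos + 12. The formula is n = 3×(alphabet index, a=1) + 12.
On spa: s=19→69, p=16→60, a=1→15.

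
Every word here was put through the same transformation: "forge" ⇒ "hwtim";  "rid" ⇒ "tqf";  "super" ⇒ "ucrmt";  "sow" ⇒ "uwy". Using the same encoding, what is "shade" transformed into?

The shift depends on letter class: consonant f→h is +2, but vowel o→w is +8. The rule splits by letter class: vowels +8, consonants +2.
For shade: s(cons)+2=u, h(cons)+2=j, a(vowel)+8=i, d(cons)+2=f, e(vowel)+8=m.

ujifm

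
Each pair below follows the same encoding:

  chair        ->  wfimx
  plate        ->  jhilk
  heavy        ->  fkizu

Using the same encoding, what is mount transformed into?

c(2)→w(22) and h(7)→f(5) fit y≡7x+8 (mod 26); the inverse of 7 mod 26 is 15. This is an affine cipher: with a=0,…,z=25, each position x becomes (7x+8) mod 26.
Applying it to mount: m(12)→7·12+8≡14=o; o(14)→7·14+8≡2=c; u(20)→7·20+8≡18=s; n(13)→7·13+8≡21=v; t(19)→7·19+8≡11=l (all mod 26).

ocsvl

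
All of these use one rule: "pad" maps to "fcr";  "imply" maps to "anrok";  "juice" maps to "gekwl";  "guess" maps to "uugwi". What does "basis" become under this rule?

The output letters match the input read backwards, each shifted +2: pad reversed is dap. Two steps: reverse the string, then apply a Caesar shift of +2.
On basis: reverse → sisab; then shift: s+2=u, i+2=k, s+2=u, a+2=c, b+2=d.

ukucd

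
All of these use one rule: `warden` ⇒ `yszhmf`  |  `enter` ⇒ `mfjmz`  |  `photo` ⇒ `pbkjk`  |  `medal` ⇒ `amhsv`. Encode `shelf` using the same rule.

ebmvr

w(22)→y(24) and a(0)→s(18) fit y≡5x+18 (mod 26); the inverse of 5 mod 26 is 21. This is an affine cipher: with a=0,…,z=25, each position x becomes (5x+18) mod 26.
On shelf: s(18)→5·18+18≡4=e; h(7)→5·7+18≡1=b; e(4)→5·4+18≡12=m; l(11)→5·11+18≡21=v; f(5)→5·5+18≡17=r (all mod 26).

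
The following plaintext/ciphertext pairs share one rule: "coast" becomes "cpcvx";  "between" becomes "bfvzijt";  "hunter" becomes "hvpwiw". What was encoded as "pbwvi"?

In coast: c→c is +0, o→p is +1, a→c is +2, s→v is +3 — the shift increases by 1 each position. Letter i (0-indexed) is shifted by i+0, so successive shifts are 0, 1, 2, ….
Decoding pbwvi: p−0=p, b−1=a, w−2=u, v−3=s, i−4=e.

pause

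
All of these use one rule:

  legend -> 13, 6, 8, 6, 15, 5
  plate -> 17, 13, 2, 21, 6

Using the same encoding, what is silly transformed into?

The number is (letter's place in the alphabet, a=1) + 1.
For silly: s=19→20, i=9→10, l=12→13, l=12→13, y=25→26.

20, 10, 13, 13, 26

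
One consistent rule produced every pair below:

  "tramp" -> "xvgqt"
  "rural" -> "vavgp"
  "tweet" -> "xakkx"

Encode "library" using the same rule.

Two shifts are in play — +6 for a/e/i/o/u, +4 for every other letter.
On library: l(cons)+4=p, i(vowel)+6=o, b(cons)+4=f, r(cons)+4=v, a(vowel)+6=g, r(cons)+4=v, y(cons)+4=c.

pofvgvc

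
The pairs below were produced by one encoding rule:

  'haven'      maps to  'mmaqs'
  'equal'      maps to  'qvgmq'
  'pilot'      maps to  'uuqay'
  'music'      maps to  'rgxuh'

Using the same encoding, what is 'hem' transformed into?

Vowels shift forward by 12 and consonants shift forward by 5.
Applying it to hem: h(cons)+5=m, e(vowel)+12=q, m(cons)+5=r.

mqr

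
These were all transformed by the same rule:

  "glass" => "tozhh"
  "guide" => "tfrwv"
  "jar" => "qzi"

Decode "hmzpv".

snake

Each pair mirrors across the alphabet (g↔t, l↔o, a↔z): positions sum to 25. Each letter is replaced by its mirror in the alphabet: a↔z, b↔y, c↔x, and so on (the Atbash cipher).
Undoing it on hmzpv: h↔s, m↔n, z↔a, p↔k, v↔e.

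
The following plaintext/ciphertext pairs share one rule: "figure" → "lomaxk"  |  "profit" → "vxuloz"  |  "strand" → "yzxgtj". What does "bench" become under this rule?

Each letter is shifted forward by 6 in the alphabet (a Caesar shift of +6).
On bench: b+6=h, e+6=k, n+6=t, c+6=i, h+6=n.

hktin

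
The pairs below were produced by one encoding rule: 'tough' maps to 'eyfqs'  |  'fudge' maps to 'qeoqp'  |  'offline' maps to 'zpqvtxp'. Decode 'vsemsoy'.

Shifts by position in tough: pos 0: t→e (+11), pos 1: o→y (+10), pos 2: u→f (+11), pos 3: g→q (+10) — repeating every 2. A repeating key of period 2 is used — shifts +11, +10 over and over.
Undoing it on vsemsoy: v−11=k, s−10=i, e−11=t, m−10=c, s−11=h, o−10=e, y−11=n.

kitchen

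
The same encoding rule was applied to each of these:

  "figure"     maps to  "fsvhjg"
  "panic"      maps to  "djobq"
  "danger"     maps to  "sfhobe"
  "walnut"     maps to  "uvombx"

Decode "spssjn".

mirror

The output letters match the input read backwards, each shifted +1: figure reversed is erugif. Read the word backwards and shift each letter +1.
Undoing it on spssjn: shift back: s−1=r, p−1=o, s−1=r, s−1=r, j−1=i, n−1=m → rorrim; then reverse → mirror.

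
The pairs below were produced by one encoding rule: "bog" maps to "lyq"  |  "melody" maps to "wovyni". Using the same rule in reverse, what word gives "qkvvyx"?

gallon

It's a constant shift of +10 (ROT10).
Decoding qkvvyx: q−10=g, k−10=a, v−10=l, v−10=l, y−10=o, x−10=n.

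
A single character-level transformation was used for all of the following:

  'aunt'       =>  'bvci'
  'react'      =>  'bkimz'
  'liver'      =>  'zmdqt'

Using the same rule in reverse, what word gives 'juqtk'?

Read the word backwards and shift each letter +8.
Undoing it on juqtk: shift back: j−8=b, u−8=m, q−8=i, t−8=l, k−8=c → bmilc; then reverse → climb.

climb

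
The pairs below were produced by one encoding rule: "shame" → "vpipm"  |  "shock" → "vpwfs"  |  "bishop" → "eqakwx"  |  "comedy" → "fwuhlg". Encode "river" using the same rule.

uqdhz

Shifts by position in shame: pos 0: s→v (+3), pos 1: h→p (+8), pos 2: a→i (+8), pos 3: m→p (+3), pos 4: e→m (+8) — repeating every 3. The shifts repeat in a cycle of length 3: positions 0,1,… shift by +3, +8, +8, then the pattern repeats.
On river: r+3=u, i+8=q, v+8=d, e+3=h, r+8=z.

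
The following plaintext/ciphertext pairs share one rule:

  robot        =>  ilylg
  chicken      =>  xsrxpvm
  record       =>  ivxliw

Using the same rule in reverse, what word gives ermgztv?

Letters are reflected about the middle of the alphabet (position → 25−position): Atbash.
Decoding ermgztv: e↔v, r↔i, m↔n, g↔t, z↔a, t↔g, v↔e.

vintage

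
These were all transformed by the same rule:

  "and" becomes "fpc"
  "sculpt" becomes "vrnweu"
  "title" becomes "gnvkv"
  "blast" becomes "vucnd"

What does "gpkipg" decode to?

The output letters match the input read backwards, each shifted +2: and reversed is dna. Read the word backwards and shift each letter +2.
Reversing it on gpkipg: shift back: g−2=e, p−2=n, k−2=i, i−2=g, p−2=n, g−2=e → enigne; then reverse → engine.

engine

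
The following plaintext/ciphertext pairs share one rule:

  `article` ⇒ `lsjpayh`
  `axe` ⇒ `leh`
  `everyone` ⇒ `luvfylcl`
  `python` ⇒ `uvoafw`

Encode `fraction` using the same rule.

The output letters match the input read backwards, each shifted +7: article reversed is elcitra. Two steps: reverse the string, then apply a Caesar shift of +7.
On fraction: reverse → noitcarf; then shift: n+7=u, o+7=v, i+7=p, t+7=a, c+7=j, a+7=h, r+7=y, f+7=m.

uvpajhym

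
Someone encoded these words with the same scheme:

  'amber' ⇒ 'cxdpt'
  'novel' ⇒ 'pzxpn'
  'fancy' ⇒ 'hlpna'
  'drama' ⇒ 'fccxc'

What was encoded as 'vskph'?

thief

Shifts by position in amber: pos 0: a→c (+2), pos 1: m→x (+11), pos 2: b→d (+2), pos 3: e→p (+11) — repeating every 2. The shifts repeat in a cycle of length 2: positions 0,1,… shift by +2, +11, then the pattern repeats.
Undoing it on vskph: v−2=t, s−11=h, k−2=i, p−11=e, h−2=f.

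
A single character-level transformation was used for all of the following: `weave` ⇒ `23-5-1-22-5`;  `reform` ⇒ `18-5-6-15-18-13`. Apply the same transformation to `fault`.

6-1-21-12-20

Letters become their 1-indexed alphabet positions: a=1 … z=26.
For fault: f=6→6, a=1→1, u=21→21, l=12→12, t=20→20.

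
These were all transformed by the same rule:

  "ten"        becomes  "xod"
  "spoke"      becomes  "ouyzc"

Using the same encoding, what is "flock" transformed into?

The output letters match the input read backwards, each shifted +10: ten reversed is net. Two steps: reverse the string, then apply a Caesar shift of +10.
For flock: reverse → kcolf; then shift: k+10=u, c+10=m, o+10=y, l+10=v, f+10=p.

umyvp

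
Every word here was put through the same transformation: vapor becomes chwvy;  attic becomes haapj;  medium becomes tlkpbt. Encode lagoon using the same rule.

shnvvu

Compare letters: v→c is +7, a→h is +7, p→w is +7 — a constant shift. It's a constant shift of +7 (ROT7).
Applying it to lagoon: l+7=s, a+7=h, g+7=n, o+7=v, o+7=v, n+7=u.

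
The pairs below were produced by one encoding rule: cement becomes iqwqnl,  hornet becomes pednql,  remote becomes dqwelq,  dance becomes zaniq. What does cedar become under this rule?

iqzad

c(2)→i(8) and e(4)→q(16) fit y≡17x+0 (mod 26); the inverse of 17 mod 26 is 23. Treating letters as 0–25, the rule is x ↦ 17x + 0 (mod 26).
On cedar: c(2)→17·2+0≡8=i; e(4)→17·4+0≡16=q; d(3)→17·3+0≡25=z; a(0)→17·0+0≡0=a; r(17)→17·17+0≡3=d (all mod 26).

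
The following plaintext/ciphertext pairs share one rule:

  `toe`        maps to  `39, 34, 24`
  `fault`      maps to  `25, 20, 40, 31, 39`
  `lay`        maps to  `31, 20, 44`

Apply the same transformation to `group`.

26, 37, 34, 40, 35

t is letter #20 and maps to 39: an offset of 19. Each letter is replaced by its alphabet position (a=1..z=26) + 19.
Applying it to group: g=7→26, r=18→37, o=15→34, u=21→40, p=16→35.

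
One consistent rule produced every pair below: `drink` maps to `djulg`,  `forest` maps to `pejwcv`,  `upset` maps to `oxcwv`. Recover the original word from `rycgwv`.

basket

Each letter's alphabet position (a=0..z=25) is mapped through 19·x+24 mod 26 — an affine cipher.
Undoing it on rycgwv: r(17)→11·(17−24)≡1=b; y(24)→11·(24−24)≡0=a; c(2)→11·(2−24)≡18=s; g(6)→11·(6−24)≡10=k; w(22)→11·(22−24)≡4=e; v(21)→11·(21−24)≡19=t (all mod 26).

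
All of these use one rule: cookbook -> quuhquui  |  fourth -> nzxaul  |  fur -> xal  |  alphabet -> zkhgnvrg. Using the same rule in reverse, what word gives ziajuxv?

Read the word backwards and shift each letter +6.
Reversing it on ziajuxv: shift back: z−6=t, i−6=c, a−6=u, j−6=d, u−6=o, x−6=r, v−6=p → tcudorp; then reverse → product.

product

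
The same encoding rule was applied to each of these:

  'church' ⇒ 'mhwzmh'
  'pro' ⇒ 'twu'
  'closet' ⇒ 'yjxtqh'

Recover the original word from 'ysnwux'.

sprint

The word is reversed, then every letter is shifted forward by 5.
Reversing it on ysnwux: shift back: y−5=t, s−5=n, n−5=i, w−5=r, u−5=p, x−5=s → tnirps; then reverse → sprint.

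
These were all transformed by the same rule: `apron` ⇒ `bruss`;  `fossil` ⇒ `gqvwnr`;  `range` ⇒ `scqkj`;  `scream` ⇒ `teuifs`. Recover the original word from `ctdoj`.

In apron: a→b is +1, p→r is +2, r→u is +3, o→s is +4 — the shift increases by 1 each position. Each letter shifts forward by (position + 1), i.e. 1, 2, 3, … — the shift grows by one for each successive letter.
Undoing it on ctdoj: c−1=b, t−2=r, d−3=a, o−4=k, j−5=e.

brake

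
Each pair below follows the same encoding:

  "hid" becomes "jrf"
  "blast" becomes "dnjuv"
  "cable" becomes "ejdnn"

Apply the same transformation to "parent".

rjtnpv

The rule splits by letter class: vowels +9, consonants +2.
For parent: p(cons)+2=r, a(vowel)+9=j, r(cons)+2=t, e(vowel)+9=n, n(cons)+2=p, t(cons)+2=v.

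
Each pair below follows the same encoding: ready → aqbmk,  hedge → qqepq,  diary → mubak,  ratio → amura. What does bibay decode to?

Shifts by position in ready: pos 0: r→a (+9), pos 1: e→q (+12), pos 2: a→b (+1), pos 3: d→m (+9), pos 4: y→k (+12) — repeating every 3. The shifts repeat in a cycle of length 3: positions 0,1,… shift by +9, +12, +1, then the pattern repeats.
Decoding bibay: b−9=s, i−12=w, b−1=a, a−9=r, y−12=m.

swarm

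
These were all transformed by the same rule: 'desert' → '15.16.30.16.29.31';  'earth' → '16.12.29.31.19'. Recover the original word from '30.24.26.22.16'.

smoke

d is letter #4 and maps to 15: an offset of 11. The number is (letter's place in the alphabet, a=1) + 11.
Undoing it on 30.24.26.22.16: 30→(30−11)÷1=19=s, 24→(24−11)÷1=13=m, 26→(26−11)÷1=15=o, 22→(22−11)÷1=11=k, 16→(16−11)÷1=5=e.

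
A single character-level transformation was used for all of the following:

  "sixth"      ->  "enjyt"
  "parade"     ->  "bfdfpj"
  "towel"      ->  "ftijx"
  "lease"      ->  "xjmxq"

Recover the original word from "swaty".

groom

Shifts by position in sixth: pos 0: s→e (+12), pos 1: i→n (+5), pos 2: x→j (+12), pos 3: t→y (+5) — repeating every 2. A repeating key of period 2 is used — shifts +12, +5 over and over.
Undoing it on swaty: s−12=g, w−5=r, a−12=o, t−5=o, y−12=m.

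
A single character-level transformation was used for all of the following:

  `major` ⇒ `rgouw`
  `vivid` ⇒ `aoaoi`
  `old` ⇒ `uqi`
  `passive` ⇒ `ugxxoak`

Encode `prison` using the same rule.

uwoxus

Vowels shift forward by 6 and consonants shift forward by 5.
For prison: p(cons)+5=u, r(cons)+5=w, i(vowel)+6=o, s(cons)+5=x, o(vowel)+6=u, n(cons)+5=s.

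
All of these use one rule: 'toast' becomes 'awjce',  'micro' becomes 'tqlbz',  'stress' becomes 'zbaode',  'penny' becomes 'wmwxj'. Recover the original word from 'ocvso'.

humid

In toast: t→a is +7, o→w is +8, a→j is +9, s→c is +10 — the shift increases by 1 each position. Each letter shifts forward by (position + 7), i.e. 7, 8, 9, … — the shift grows by one for each successive letter.
Undoing it on ocvso: o−7=h, c−8=u, v−9=m, s−10=i, o−11=d.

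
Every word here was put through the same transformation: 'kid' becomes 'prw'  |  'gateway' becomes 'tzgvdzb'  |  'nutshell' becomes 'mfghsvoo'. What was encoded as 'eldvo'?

Each pair mirrors across the alphabet (k↔p, i↔r, d↔w): positions sum to 25. This is the alphabet-reversal cipher (Atbash): a becomes z, b becomes y, etc.
Decoding eldvo: e↔v, l↔o, d↔w, v↔e, o↔l.

vowel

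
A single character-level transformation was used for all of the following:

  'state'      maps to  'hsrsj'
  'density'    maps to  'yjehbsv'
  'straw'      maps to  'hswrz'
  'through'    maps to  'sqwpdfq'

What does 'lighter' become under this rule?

s(18)→h(7) and t(19)→s(18) fit y≡11x+17 (mod 26); the inverse of 11 mod 26 is 19. Treating letters as 0–25, the rule is x ↦ 11x + 17 (mod 26).
Applying it to lighter: l(11)→11·11+17≡8=i; i(8)→11·8+17≡1=b; g(6)→11·6+17≡5=f; h(7)→11·7+17≡16=q; t(19)→11·19+17≡18=s; e(4)→11·4+17≡9=j; r(17)→11·17+17≡22=w (all mod 26).

ibfqsjw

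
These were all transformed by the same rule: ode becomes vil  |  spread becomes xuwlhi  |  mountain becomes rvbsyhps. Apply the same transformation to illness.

The shift depends on letter class: consonant d→i is +5, but vowel o→v is +7. The rule splits by letter class: vowels +7, consonants +5.
On illness: i(vowel)+7=p, l(cons)+5=q, l(cons)+5=q, n(cons)+5=s, e(vowel)+7=l, s(cons)+5=x, s(cons)+5=x.

pqqslxx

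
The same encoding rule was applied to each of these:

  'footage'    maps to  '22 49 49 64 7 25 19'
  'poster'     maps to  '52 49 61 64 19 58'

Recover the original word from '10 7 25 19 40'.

bagel

f(#6)→22 and o(#15)→49: differences scale by 3, so n = 3·pos + 4. Each letter becomes 3×(its alphabet position, a=1..z=26) + 4.
Undoing it on 10 7 25 19 40: 10→(10−4)÷3=2=b, 7→(7−4)÷3=1=a, 25→(25−4)÷3=7=g, 19→(19−4)÷3=5=e, 40→(40−4)÷3=12=l.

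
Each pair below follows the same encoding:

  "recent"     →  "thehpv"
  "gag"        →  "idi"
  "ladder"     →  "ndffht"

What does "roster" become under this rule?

Vowels shift forward by 3 and consonants shift forward by 2.
Applying it to roster: r(cons)+2=t, o(vowel)+3=r, s(cons)+2=u, t(cons)+2=v, e(vowel)+3=h, r(cons)+2=t.

truvht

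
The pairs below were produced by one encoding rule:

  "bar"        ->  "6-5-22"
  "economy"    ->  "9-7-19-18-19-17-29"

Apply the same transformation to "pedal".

The number is (letter's place in the alphabet, a=1) + 4.
For pedal: p=16→20, e=5→9, d=4→8, a=1→5, l=12→16.

20-9-8-5-16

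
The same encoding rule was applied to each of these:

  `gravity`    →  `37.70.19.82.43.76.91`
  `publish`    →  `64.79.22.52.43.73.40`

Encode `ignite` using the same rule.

g(#7)→37 and r(#18)→70: differences scale by 3, so n = 3·pos + 16. The formula is n = 3×(alphabet index, a=1) + 16.
On ignite: i=9→43, g=7→37, n=14→58, i=9→43, t=20→76, e=5→31.

43.37.58.43.76.31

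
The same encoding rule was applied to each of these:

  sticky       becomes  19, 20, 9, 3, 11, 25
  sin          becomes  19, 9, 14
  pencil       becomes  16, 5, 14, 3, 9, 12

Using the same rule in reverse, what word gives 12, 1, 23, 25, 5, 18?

lawyer

s is letter #19 and maps to 19: an offset of 0. Letters become their 1-indexed alphabet positions: a=1 … z=26.
Undoing it on 12, 1, 23, 25, 5, 18: 12=l, 1=a, 23=w, 25=y, 5=e, 18=r.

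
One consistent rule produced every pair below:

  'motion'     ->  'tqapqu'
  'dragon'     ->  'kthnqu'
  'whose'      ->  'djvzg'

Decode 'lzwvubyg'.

It's a Vigenère-style cipher with numeric key [7,2,7]: position i shifts by key[i mod 3].
Undoing it on lzwvubyg: l−7=e, z−2=x, w−7=p, v−7=o, u−2=s, b−7=u, y−7=r, g−2=e.

exposure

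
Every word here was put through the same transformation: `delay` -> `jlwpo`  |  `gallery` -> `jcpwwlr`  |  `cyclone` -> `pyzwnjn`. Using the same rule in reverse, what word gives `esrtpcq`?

The output letters match the input read backwards, each shifted +11: delay reversed is yaled. Read the word backwards and shift each letter +11.
Decoding esrtpcq: shift back: e−11=t, s−11=h, r−11=g, t−11=i, p−11=e, c−11=r, q−11=f → thgierf; then reverse → freight.

freight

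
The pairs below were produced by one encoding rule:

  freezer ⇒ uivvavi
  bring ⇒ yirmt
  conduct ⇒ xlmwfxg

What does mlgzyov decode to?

notable

Each pair mirrors across the alphabet (f↔u, r↔i, e↔v): positions sum to 25. Letters are reflected about the middle of the alphabet (position → 25−position): Atbash.
Decoding mlgzyov: m↔n, l↔o, g↔t, z↔a, y↔b, o↔l, v↔e.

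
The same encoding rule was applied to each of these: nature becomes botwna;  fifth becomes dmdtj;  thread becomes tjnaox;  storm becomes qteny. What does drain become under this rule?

xnomb

n(13)→b(1) and a(0)→o(14) fit y≡3x+14 (mod 26); the inverse of 3 mod 26 is 9. Treating letters as 0–25, the rule is x ↦ 3x + 14 (mod 26).
On drain: d(3)→3·3+14≡23=x; r(17)→3·17+14≡13=n; a(0)→3·0+14≡14=o; i(8)→3·8+14≡12=m; n(13)→3·13+14≡1=b (all mod 26).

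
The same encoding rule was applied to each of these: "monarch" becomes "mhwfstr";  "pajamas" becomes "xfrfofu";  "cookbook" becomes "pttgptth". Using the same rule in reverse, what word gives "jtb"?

woe

The output letters match the input read backwards, each shifted +5: monarch reversed is hcranom. The word is reversed, then every letter is shifted forward by 5.
Undoing it on jtb: shift back: j−5=e, t−5=o, b−5=w → eow; then reverse → woe.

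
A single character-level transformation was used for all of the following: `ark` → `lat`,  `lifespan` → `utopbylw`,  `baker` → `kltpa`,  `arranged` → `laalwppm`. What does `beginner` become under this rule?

kpptwwpa

Two shifts are in play — +11 for a/e/i/o/u, +9 for every other letter.
For beginner: b(cons)+9=k, e(vowel)+11=p, g(cons)+9=p, i(vowel)+11=t, n(cons)+9=w, n(cons)+9=w, e(vowel)+11=p, r(cons)+9=a.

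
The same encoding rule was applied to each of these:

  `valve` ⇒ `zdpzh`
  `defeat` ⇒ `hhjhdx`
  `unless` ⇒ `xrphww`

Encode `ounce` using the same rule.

The shift depends on letter class: consonant v→z is +4, but vowel a→d is +3. Vowels shift forward by 3 and consonants shift forward by 4.
On ounce: o(vowel)+3=r, u(vowel)+3=x, n(cons)+4=r, c(cons)+4=g, e(vowel)+3=h.

rxrgh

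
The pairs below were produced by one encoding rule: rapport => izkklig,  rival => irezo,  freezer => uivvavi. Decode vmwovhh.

endless

Each letter is replaced by its mirror in the alphabet: a↔z, b↔y, c↔x, and so on (the Atbash cipher).
Undoing it on vmwovhh: v↔e, m↔n, w↔d, o↔l, v↔e, h↔s, h↔s.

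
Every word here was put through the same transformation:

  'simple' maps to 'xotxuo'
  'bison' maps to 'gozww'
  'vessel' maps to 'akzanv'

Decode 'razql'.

music

In simple: s→x is +5, i→o is +6, m→t is +7, p→x is +8 — the shift increases by 1 each position. Each letter shifts forward by (position + 5), i.e. 5, 6, 7, … — the shift grows by one for each successive letter.
Undoing it on razql: r−5=m, a−6=u, z−7=s, q−8=i, l−9=c.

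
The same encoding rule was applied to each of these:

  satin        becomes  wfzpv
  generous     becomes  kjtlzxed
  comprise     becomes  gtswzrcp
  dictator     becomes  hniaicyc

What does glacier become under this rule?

Letter i (0-indexed) is shifted by i+4, so successive shifts are 4, 5, 6, ….
Applying it to glacier: g+4=k, l+5=q, a+6=g, c+7=j, i+8=q, e+9=n, r+10=b.

kqgjqnb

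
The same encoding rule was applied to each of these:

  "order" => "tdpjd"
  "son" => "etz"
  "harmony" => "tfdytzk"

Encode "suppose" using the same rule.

The shift depends on letter class: consonant r→d is +12, but vowel o→t is +5. Vowels shift forward by 5 and consonants shift forward by 12.
For suppose: s(cons)+12=e, u(vowel)+5=z, p(cons)+12=b, p(cons)+12=b, o(vowel)+5=t, s(cons)+12=e, e(vowel)+5=j.

ezbbtej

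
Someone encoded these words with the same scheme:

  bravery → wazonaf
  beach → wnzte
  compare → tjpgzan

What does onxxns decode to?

vessel

b(1)→w(22) and r(17)→a(0) fit y≡23x+25 (mod 26); the inverse of 23 mod 26 is 17. Each letter's alphabet position (a=0..z=25) is mapped through 23·x+25 mod 26 — an affine cipher.
Undoing it on onxxns: o(14)→17·(14−25)≡21=v; n(13)→17·(13−25)≡4=e; x(23)→17·(23−25)≡18=s; x(23)→17·(23−25)≡18=s; n(13)→17·(13−25)≡4=e; s(18)→17·(18−25)≡11=l (all mod 26).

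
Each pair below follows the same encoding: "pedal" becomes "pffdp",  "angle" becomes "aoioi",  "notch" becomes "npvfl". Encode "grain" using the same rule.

gsclr

In pedal: p→p is +0, e→f is +1, d→f is +2, a→d is +3 — the shift increases by 1 each position. Letter i (0-indexed) is shifted by i+0, so successive shifts are 0, 1, 2, ….
Applying it to grain: g+0=g, r+1=s, a+2=c, i+3=l, n+4=r.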